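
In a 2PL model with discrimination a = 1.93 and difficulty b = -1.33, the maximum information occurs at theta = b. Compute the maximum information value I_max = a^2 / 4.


For 2PL, max info at theta = b = -1.33
I_max = a^2 / 4 = 1.93^2 / 4
= 3.7249 / 4
I_max = 0.9312

0.9312


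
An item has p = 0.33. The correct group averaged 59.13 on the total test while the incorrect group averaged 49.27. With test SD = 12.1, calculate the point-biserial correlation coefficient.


q = 1 - p = 0.67
rpb = ((M1 - M0) / SD) * sqrt(p * q)
rpb = ((59.13 - 49.27) / 12.1) * sqrt(0.33 * 0.67)
rpb = 0.3832

0.3832


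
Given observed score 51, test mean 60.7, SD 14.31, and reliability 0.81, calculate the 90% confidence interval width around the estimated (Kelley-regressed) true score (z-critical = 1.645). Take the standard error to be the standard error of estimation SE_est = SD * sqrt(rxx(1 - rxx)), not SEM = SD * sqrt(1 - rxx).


True score estimate = 0.81*51 + 0.19*60.7 = 52.843
SE_est = SD * sqrt(rxx * (1 - rxx)) = 14.31 * sqrt(0.81 * 0.19) = 14.31 * sqrt(0.1539) = 5.613826
CI = T_est +/- z * SE_est, so width = 2 * z * SE_est = 2 * 1.645 * 5.613826
Width = 18.4695

18.4695


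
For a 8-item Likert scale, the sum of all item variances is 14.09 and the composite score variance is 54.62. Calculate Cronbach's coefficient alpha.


alpha = (k/(k-1)) * (1 - sum(si^2)/s_total^2)
= (8/7) * (1 - 14.09/54.62)
alpha = 0.848

0.848


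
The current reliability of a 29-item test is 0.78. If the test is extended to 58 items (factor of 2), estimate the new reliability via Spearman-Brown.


r_new = (n * rxx) / (1 + (n-1) * rxx)
r_new = (2 * 0.78) / (1 + 1 * 0.78)
r_new = 1.56 / 1.78
r_new = 0.8764

0.8764


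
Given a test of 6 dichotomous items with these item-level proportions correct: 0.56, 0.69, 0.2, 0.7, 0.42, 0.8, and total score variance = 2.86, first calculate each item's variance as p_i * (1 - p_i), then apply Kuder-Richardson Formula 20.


For each item, compute p_i * q_i:
  Item 1: 0.56 * 0.44 = 0.2464
  Item 2: 0.69 * 0.31 = 0.2139
  Item 3: 0.2 * 0.8 = 0.16
  Item 4: 0.7 * 0.3 = 0.21
  Item 5: 0.42 * 0.58 = 0.2436
  Item 6: 0.8 * 0.2 = 0.16
Sum(p_i * q_i) = 0.2464 + 0.2139 + 0.16 + 0.21 + 0.2436 + 0.16 = 1.2339
KR-20 = (k/(k-1)) * (1 - Sum(p_i*q_i) / Var_total)
= (6/5) * (1 - 1.2339/2.86)
= 1.2 * 0.5686
KR-20 = 0.6823

0.6823


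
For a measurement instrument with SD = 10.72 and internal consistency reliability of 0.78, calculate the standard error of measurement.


SEM = SD * sqrt(1 - rxx)
SEM = 10.72 * sqrt(1 - 0.78)
SEM = 10.72 * sqrt(0.22) = 10.72 * 0.469042
SEM = 5.0281

5.0281


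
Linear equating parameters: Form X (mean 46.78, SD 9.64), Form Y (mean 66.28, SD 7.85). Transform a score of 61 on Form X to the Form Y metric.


slope = SD_Y / SD_X = 7.85 / 9.64 ~ 0.8143
intercept = mean_Y - slope * mean_X = 66.28 - (7.85 / 9.64) * 46.78 ~ 28.1863
Y = slope * X + intercept. To avoid rounding drift from the rounded slope/intercept, evaluate the equivalent form Y = mean_Y + SD_Y * (X - mean_X) / SD_X at full precision:
Y = 66.28 + 7.85 * (61 - 46.78) / 9.64
Y = 66.28 + 7.85 * 14.22 / 9.64
Y = 66.28 + 111.627 / 9.64
Y = 66.28 + 11.5796
Y = 77.8596

77.8596


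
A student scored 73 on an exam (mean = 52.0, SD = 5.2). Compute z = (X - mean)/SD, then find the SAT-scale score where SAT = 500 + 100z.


z = (X - mean) / SD = (73 - 52.0) / 5.2
z = 21.0 / 5.2
z = 4.0385
SAT-scale = SAT = 500 + 100z
Carry z at full precision (z = 21.0 / 5.2) into the conversion:
SAT-scale = 500 + 100 * (21.0 / 5.2) = 500 + 2100 / 5.2
SAT-scale = 500 + 403.8462
SAT-scale = 903.8462

903.8462


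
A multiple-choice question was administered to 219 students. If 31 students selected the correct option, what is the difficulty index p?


Item difficulty p = number correct / total examinees
p = 31 / 219
p = 0.1416

0.1416


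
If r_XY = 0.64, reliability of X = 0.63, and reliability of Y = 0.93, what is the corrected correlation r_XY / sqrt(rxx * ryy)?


r_corrected = rxy / sqrt(rxx * ryy)
= 0.64 / sqrt(0.63 * 0.93)
= 0.64 / sqrt(0.5859)
= 0.64 / 0.765441
r_corrected = 0.8361

0.8361


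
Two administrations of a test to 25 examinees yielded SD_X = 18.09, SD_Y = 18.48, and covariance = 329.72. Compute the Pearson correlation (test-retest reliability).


r = cov(X,Y) / (SD_X * SD_Y)
r = 329.72 / (18.09 * 18.48)
r = 329.72 / 334.3032
r = 0.9863

0.9863


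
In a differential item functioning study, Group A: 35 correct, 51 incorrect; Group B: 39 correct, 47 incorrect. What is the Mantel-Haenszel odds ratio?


Odds_A = 35/51 = 0.6863
Odds_B = 39/47 = 0.8298
OR = Odds_A / Odds_B = 0.6863 / 0.8298
Exactly, OR = (35 * 47) / (51 * 39) = 1645 / 1989
OR = 0.827

0.827


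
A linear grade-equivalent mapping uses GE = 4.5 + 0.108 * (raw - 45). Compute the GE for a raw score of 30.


raw - median = 30 - 45 = -15
slope * diff = 0.108 * -15 = -1.62
GE = 4.5 + -1.62
GE = 2.88

2.88


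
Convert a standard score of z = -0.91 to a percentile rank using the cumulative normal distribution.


CDF(z) = 0.5 * (1 + erf(z/sqrt(2)))
erf(-0.6435) = -0.6372
CDF = 0.1814
Percentile rank = 0.1814 * 100 = 18.14

18.14


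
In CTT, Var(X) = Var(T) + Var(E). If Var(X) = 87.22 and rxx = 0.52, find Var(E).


var_true = rxx * var_obs = 0.52 * 87.22 = 45.3544
var_error = var_obs - var_true
var_error = 87.22 - 45.3544
var_error = 41.8656

41.8656


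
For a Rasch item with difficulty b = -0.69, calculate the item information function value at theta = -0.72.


P = 1/(1+exp(-(-0.72--0.69))) = 0.4925
I = P*(1-P) = 0.4925 * 0.5075
I = 0.2499

0.2499


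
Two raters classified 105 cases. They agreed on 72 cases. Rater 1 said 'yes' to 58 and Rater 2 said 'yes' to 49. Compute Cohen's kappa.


P_o = 72/105 = 0.685714
P_e = (58*49 + 47*56) / 11025 = 0.496508
kappa = (P_o - P_e) / (1 - P_e)
kappa = (0.685714 - 0.496508) / (1 - 0.496508)
kappa = 0.3758

0.3758


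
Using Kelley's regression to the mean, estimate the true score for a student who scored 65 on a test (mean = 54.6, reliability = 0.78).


T_est = rxx * X + (1 - rxx) * mean
T_est = 0.78 * 65 + 0.22 * 54.6
T_est = 50.7 + 12.012
T_est = 62.712

62.712


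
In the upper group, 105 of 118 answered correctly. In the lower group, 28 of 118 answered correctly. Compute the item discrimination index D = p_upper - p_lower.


p_upper = 105/118 = 0.8898
p_lower = 28/118 = 0.2373
D = 0.8898 - 0.2373 = 0.6525

0.6525


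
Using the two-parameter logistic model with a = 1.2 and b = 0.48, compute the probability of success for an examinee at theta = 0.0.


a*(theta - b) = 1.2 * (0.0 - 0.48) = -0.576
exp(--0.576) = 1.7789
P = 1 / (1 + 1.7789)
P = 0.3599

0.3599


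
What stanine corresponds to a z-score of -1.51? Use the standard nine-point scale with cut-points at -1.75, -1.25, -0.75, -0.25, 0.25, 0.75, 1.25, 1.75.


Stanine boundaries: [-1.75, -1.25, -0.75, -0.25, 0.25, 0.75, 1.25, 1.75]
z = -1.51
Check each boundary:
  z >= -1.75 -> could be stanine 2
  z < -1.25
  z < -0.75
  z < -0.25
  z < 0.25
  z < 0.75
  z < 1.25
  z < 1.75
Highest qualifying boundary gives stanine = 2

2


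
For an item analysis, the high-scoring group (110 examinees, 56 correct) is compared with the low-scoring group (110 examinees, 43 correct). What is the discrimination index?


p_upper = 56/110 = 0.5091
p_lower = 43/110 = 0.3909
D = 0.5091 - 0.3909 = 0.1182

0.1182


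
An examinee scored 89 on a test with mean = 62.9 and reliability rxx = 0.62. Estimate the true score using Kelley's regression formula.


T_est = rxx * X + (1 - rxx) * mean
T_est = 0.62 * 89 + 0.38 * 62.9
T_est = 55.18 + 23.902
T_est = 79.082

79.082


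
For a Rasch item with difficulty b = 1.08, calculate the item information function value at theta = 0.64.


P = 1/(1+exp(-(0.64-1.08))) = 0.3917
I = P*(1-P) = 0.3917 * 0.6083
I = 0.2383

0.2383


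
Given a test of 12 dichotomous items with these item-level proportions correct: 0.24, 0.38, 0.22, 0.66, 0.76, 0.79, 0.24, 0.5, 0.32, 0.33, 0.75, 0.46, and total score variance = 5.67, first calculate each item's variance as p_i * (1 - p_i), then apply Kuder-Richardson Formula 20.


For each item, compute p_i * q_i:
  Item 1: 0.24 * 0.76 = 0.1824
  Item 2: 0.38 * 0.62 = 0.2356
  Item 3: 0.22 * 0.78 = 0.1716
  Item 4: 0.66 * 0.34 = 0.2244
  Item 5: 0.76 * 0.24 = 0.1824
  Item 6: 0.79 * 0.21 = 0.1659
  Item 7: 0.24 * 0.76 = 0.1824
  Item 8: 0.5 * 0.5 = 0.25
  Item 9: 0.32 * 0.68 = 0.2176
  Item 10: 0.33 * 0.67 = 0.2211
  Item 11: 0.75 * 0.25 = 0.1875
  Item 12: 0.46 * 0.54 = 0.2484
Sum(p_i * q_i) = 0.1824 + 0.2356 + 0.1716 + 0.2244 + 0.1824 + 0.1659 + 0.1824 + 0.25 + 0.2176 + 0.2211 + 0.1875 + 0.2484 = 2.4693
KR-20 = (k/(k-1)) * (1 - Sum(p_i*q_i) / Var_total)
= (12/11) * (1 - 2.4693/5.67)
= 1.0909 * 0.5645
KR-20 = 0.6158

0.6158


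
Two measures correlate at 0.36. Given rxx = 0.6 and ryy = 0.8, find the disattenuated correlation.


r_corrected = rxy / sqrt(rxx * ryy)
= 0.36 / sqrt(0.6 * 0.8)
= 0.36 / sqrt(0.48)
= 0.36 / 0.69282
r_corrected = 0.5196

0.5196


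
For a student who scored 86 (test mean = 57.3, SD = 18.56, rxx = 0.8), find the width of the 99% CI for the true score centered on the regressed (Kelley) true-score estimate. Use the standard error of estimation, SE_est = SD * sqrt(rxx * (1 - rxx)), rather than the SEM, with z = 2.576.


True score estimate = 0.8*86 + 0.2*57.3 = 80.26
SE_est = SD * sqrt(rxx * (1 - rxx)) = 18.56 * sqrt(0.8 * 0.2) = 18.56 * sqrt(0.16) = 7.424
CI = T_est +/- z * SE_est, so width = 2 * z * SE_est = 2 * 2.576 * 7.424
Width = 38.2484

38.2484


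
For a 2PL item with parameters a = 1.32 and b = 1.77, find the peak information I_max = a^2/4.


For 2PL, max info at theta = b = 1.77
I_max = a^2 / 4 = 1.32^2 / 4
= 1.7424 / 4
I_max = 0.4356

0.4356


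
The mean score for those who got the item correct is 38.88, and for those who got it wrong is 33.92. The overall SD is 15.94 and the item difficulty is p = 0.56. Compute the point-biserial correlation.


q = 1 - p = 0.44
rpb = ((M1 - M0) / SD) * sqrt(p * q)
rpb = ((38.88 - 33.92) / 15.94) * sqrt(0.56 * 0.44)
rpb = 0.1545

0.1545


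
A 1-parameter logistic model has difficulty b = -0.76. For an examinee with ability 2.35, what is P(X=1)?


theta - b = 2.35 - -0.76 = 3.11
exp(-(theta - b)) = exp(-3.11) = 0.0446
P = 1 / (1 + 0.0446)
P = 0.9573

0.9573


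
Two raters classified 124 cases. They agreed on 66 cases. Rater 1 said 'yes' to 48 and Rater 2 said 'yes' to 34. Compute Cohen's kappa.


P_o = 66/124 = 0.532258
P_e = (48*34 + 76*90) / 15376 = 0.550989
kappa = (P_o - P_e) / (1 - P_e)
kappa = (0.532258 - 0.550989) / (1 - 0.550989)
kappa = -0.0417

-0.0417


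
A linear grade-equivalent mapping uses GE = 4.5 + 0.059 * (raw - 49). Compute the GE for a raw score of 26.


raw - median = 26 - 49 = -23
slope * diff = 0.059 * -23 = -1.357
GE = 4.5 + -1.357
GE = 3.143

3.143


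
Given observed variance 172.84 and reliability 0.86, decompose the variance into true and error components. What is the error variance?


var_true = rxx * var_obs = 0.86 * 172.84 = 148.6424
var_error = var_obs - var_true
var_error = 172.84 - 148.6424
var_error = 24.1976

24.1976


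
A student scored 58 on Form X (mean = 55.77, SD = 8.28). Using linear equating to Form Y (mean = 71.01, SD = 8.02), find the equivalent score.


slope = SD_Y / SD_X = 8.02 / 8.28 ~ 0.9686
intercept = mean_Y - slope * mean_X = 71.01 - (8.02 / 8.28) * 55.77 ~ 16.9912
Y = slope * X + intercept. To avoid rounding drift from the rounded slope/intercept, evaluate the equivalent form Y = mean_Y + SD_Y * (X - mean_X) / SD_X at full precision:
Y = 71.01 + 8.02 * (58 - 55.77) / 8.28
Y = 71.01 + 8.02 * 2.23 / 8.28
Y = 71.01 + 17.8846 / 8.28
Y = 71.01 + 2.16
Y = 73.17

73.17


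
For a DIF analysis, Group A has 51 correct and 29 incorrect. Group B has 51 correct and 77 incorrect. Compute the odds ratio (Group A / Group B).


Odds_A = 51/29 = 1.7586
Odds_B = 51/77 = 0.6623
OR = Odds_A / Odds_B = 1.7586 / 0.6623
Exactly, OR = (51 * 77) / (29 * 51) = 3927 / 1479
OR = 2.6552

2.6552


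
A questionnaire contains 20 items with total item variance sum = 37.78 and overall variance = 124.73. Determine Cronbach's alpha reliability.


alpha = (k/(k-1)) * (1 - sum(si^2)/s_total^2)
= (20/19) * (1 - 37.78/124.73)
alpha = 0.7338

0.7338


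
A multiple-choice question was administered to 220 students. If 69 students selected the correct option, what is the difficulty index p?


Item difficulty p = number correct / total examinees
p = 69 / 220
p = 0.3136

0.3136


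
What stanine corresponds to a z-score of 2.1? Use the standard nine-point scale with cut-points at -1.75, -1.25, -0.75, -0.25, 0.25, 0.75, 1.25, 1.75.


Stanine boundaries: [-1.75, -1.25, -0.75, -0.25, 0.25, 0.75, 1.25, 1.75]
z = 2.1
Check each boundary:
  z >= -1.75 -> could be stanine 2
  z >= -1.25 -> could be stanine 3
  z >= -0.75 -> could be stanine 4
  z >= -0.25 -> could be stanine 5
  z >= 0.25 -> could be stanine 6
  z >= 0.75 -> could be stanine 7
  z >= 1.25 -> could be stanine 8
  z >= 1.75 -> could be stanine 9
Highest qualifying boundary gives stanine = 9

9


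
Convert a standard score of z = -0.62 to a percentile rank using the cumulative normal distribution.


CDF(z) = 0.5 * (1 + erf(z/sqrt(2)))
erf(-0.4384) = -0.4647
CDF = 0.2676
Percentile rank = 0.2676 * 100 = 26.76

26.76


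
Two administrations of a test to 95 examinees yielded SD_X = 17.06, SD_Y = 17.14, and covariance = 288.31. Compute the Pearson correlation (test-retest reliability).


r = cov(X,Y) / (SD_X * SD_Y)
r = 288.31 / (17.06 * 17.14)
r = 288.31 / 292.4084
r = 0.986

0.986


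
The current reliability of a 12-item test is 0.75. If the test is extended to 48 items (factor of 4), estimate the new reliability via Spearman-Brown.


r_new = (n * rxx) / (1 + (n-1) * rxx)
r_new = (4 * 0.75) / (1 + 3 * 0.75)
r_new = 3.0 / 3.25
r_new = 0.9231

0.9231


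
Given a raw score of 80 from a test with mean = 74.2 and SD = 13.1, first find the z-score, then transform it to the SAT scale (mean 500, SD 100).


z = (X - mean) / SD = (80 - 74.2) / 13.1
z = 5.8 / 13.1
z = 0.4427
SAT-scale = SAT = 500 + 100z
Carry z at full precision (z = 5.8 / 13.1) into the conversion:
SAT-scale = 500 + 100 * (5.8 / 13.1) = 500 + 580 / 13.1
SAT-scale = 500 + 44.2748
SAT-scale = 544.2748

544.2748


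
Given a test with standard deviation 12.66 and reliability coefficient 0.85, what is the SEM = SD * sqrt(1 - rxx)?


SEM = SD * sqrt(1 - rxx)
SEM = 12.66 * sqrt(1 - 0.85)
SEM = 12.66 * sqrt(0.15) = 12.66 * 0.387298
SEM = 4.9032

4.9032


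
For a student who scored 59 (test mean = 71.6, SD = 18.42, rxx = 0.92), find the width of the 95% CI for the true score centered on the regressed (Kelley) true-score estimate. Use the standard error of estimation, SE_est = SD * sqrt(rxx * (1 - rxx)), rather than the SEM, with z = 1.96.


True score estimate = 0.92*59 + 0.08*71.6 = 60.008
SE_est = SD * sqrt(rxx * (1 - rxx)) = 18.42 * sqrt(0.92 * 0.08) = 18.42 * sqrt(0.0736) = 4.997221
CI = T_est +/- z * SE_est, so width = 2 * z * SE_est = 2 * 1.96 * 4.997221
Width = 19.5891

19.5891


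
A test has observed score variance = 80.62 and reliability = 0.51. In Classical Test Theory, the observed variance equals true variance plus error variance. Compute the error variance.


var_true = rxx * var_obs = 0.51 * 80.62 = 41.1162
var_error = var_obs - var_true
var_error = 80.62 - 41.1162
var_error = 39.5038

39.5038


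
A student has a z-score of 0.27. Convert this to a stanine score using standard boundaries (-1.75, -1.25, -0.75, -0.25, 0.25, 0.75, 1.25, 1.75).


Stanine boundaries: [-1.75, -1.25, -0.75, -0.25, 0.25, 0.75, 1.25, 1.75]
z = 0.27
Check each boundary:
  z >= -1.75 -> could be stanine 2
  z >= -1.25 -> could be stanine 3
  z >= -0.75 -> could be stanine 4
  z >= -0.25 -> could be stanine 5
  z >= 0.25 -> could be stanine 6
  z < 0.75
  z < 1.25
  z < 1.75
Highest qualifying boundary gives stanine = 6

6


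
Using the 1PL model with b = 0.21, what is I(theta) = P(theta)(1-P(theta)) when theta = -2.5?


P = 1/(1+exp(-(-2.5-0.21))) = 0.0624
I = P*(1-P) = 0.0624 * 0.9376
I = 0.0585

0.0585


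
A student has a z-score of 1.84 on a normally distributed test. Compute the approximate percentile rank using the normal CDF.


CDF(z) = 0.5 * (1 + erf(z/sqrt(2)))
erf(1.3011) = 0.9342
CDF = 0.9671
Percentile rank = 0.9671 * 100 = 96.71

96.71


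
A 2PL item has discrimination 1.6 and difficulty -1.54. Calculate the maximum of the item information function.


For 2PL, max info at theta = b = -1.54
I_max = a^2 / 4 = 1.6^2 / 4
= 2.56 / 4
I_max = 0.64

0.64


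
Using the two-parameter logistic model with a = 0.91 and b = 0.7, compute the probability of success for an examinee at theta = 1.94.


a*(theta - b) = 0.91 * (1.94 - 0.7) = 1.1284
exp(-1.1284) = 0.3236
P = 1 / (1 + 0.3236)
P = 0.7555

0.7555


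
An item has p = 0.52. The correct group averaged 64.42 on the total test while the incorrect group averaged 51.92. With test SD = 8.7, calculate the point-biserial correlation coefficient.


q = 1 - p = 0.48
rpb = ((M1 - M0) / SD) * sqrt(p * q)
rpb = ((64.42 - 51.92) / 8.7) * sqrt(0.52 * 0.48)
rpb = 0.7178

0.7178


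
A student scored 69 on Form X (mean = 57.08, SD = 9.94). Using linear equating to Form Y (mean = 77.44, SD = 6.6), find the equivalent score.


slope = SD_Y / SD_X = 6.6 / 9.94 ~ 0.664
intercept = mean_Y - slope * mean_X = 77.44 - (6.6 / 9.94) * 57.08 ~ 39.5398
Y = slope * X + intercept. To avoid rounding drift from the rounded slope/intercept, evaluate the equivalent form Y = mean_Y + SD_Y * (X - mean_X) / SD_X at full precision:
Y = 77.44 + 6.6 * (69 - 57.08) / 9.94
Y = 77.44 + 6.6 * 11.92 / 9.94
Y = 77.44 + 78.672 / 9.94
Y = 77.44 + 7.9147
Y = 85.3547

85.3547


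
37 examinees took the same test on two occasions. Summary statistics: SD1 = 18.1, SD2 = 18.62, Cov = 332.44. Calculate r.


r = cov(X,Y) / (SD_X * SD_Y)
r = 332.44 / (18.1 * 18.62)
r = 332.44 / 337.022
r = 0.9864

0.9864


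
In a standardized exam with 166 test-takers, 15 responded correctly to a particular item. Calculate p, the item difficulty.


Item difficulty p = number correct / total examinees
p = 15 / 166
p = 0.0904

0.0904


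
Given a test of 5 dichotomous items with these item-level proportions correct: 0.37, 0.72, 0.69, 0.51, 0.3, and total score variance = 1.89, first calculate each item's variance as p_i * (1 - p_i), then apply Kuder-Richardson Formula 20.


For each item, compute p_i * q_i:
  Item 1: 0.37 * 0.63 = 0.2331
  Item 2: 0.72 * 0.28 = 0.2016
  Item 3: 0.69 * 0.31 = 0.2139
  Item 4: 0.51 * 0.49 = 0.2499
  Item 5: 0.3 * 0.7 = 0.21
Sum(p_i * q_i) = 0.2331 + 0.2016 + 0.2139 + 0.2499 + 0.21 = 1.1085
KR-20 = (k/(k-1)) * (1 - Sum(p_i*q_i) / Var_total)
= (5/4) * (1 - 1.1085/1.89)
= 1.25 * 0.4135
KR-20 = 0.5169

0.5169


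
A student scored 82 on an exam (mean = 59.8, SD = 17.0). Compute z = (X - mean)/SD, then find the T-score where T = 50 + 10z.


z = (X - mean) / SD = (82 - 59.8) / 17.0
z = 22.2 / 17.0
z = 1.3059
T-score = T = 50 + 10z
Carry z at full precision (z = 22.2 / 17.0) into the conversion:
T-score = 50 + 10 * (22.2 / 17.0) = 50 + 222 / 17.0
T-score = 50 + 13.0588
T-score = 63.0588

63.0588


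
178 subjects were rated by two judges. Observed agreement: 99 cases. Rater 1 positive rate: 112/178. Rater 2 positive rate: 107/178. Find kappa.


P_o = 99/178 = 0.55618
P_e = (112*107 + 66*71) / 31684 = 0.526133
kappa = (P_o - P_e) / (1 - P_e)
kappa = (0.55618 - 0.526133) / (1 - 0.526133)
kappa = 0.0634

0.0634


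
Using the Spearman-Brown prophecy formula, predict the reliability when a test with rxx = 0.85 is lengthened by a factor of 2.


r_new = (n * rxx) / (1 + (n-1) * rxx)
r_new = (2 * 0.85) / (1 + 1 * 0.85)
r_new = 1.7 / 1.85
r_new = 0.9189

0.9189


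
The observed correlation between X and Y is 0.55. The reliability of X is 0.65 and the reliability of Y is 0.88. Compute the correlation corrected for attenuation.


r_corrected = rxy / sqrt(rxx * ryy)
= 0.55 / sqrt(0.65 * 0.88)
= 0.55 / sqrt(0.572)
= 0.55 / 0.756307
r_corrected = 0.7272

0.7272


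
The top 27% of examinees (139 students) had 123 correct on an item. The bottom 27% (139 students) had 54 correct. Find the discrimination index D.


p_upper = 123/139 = 0.8849
p_lower = 54/139 = 0.3885
D = 0.8849 - 0.3885 = 0.4964

0.4964


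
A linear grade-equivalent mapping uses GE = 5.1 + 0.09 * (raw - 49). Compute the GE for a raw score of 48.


raw - median = 48 - 49 = -1
slope * diff = 0.09 * -1 = -0.09
GE = 5.1 + -0.09
GE = 5.01

5.01


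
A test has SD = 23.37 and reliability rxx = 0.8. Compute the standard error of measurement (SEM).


SEM = SD * sqrt(1 - rxx)
SEM = 23.37 * sqrt(1 - 0.8)
SEM = 23.37 * sqrt(0.2) = 23.37 * 0.447214
SEM = 10.4514

10.4514


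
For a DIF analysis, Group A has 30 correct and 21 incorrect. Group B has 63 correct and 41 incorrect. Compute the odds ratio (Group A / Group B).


Odds_A = 30/21 = 1.4286
Odds_B = 63/41 = 1.5366
OR = Odds_A / Odds_B = 1.4286 / 1.5366
Exactly, OR = (30 * 41) / (21 * 63) = 1230 / 1323
OR = 0.9297

0.9297


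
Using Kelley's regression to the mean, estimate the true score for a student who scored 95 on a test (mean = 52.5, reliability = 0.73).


T_est = rxx * X + (1 - rxx) * mean
T_est = 0.73 * 95 + 0.27 * 52.5
T_est = 69.35 + 14.175
T_est = 83.525

83.525


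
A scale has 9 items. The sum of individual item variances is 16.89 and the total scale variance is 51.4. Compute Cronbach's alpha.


alpha = (k/(k-1)) * (1 - sum(si^2)/s_total^2)
= (9/8) * (1 - 16.89/51.4)
alpha = 0.7553

0.7553


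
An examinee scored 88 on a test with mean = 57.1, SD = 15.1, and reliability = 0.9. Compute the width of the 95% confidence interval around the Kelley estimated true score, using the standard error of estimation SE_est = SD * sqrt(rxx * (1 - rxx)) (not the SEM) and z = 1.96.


True score estimate = 0.9*88 + 0.1*57.1 = 84.91
SE_est = SD * sqrt(rxx * (1 - rxx)) = 15.1 * sqrt(0.9 * 0.1) = 15.1 * sqrt(0.09) = 4.53
CI = T_est +/- z * SE_est, so width = 2 * z * SE_est = 2 * 1.96 * 4.53
Width = 17.7576

17.7576


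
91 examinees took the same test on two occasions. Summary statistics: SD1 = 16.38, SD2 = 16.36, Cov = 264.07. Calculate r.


r = cov(X,Y) / (SD_X * SD_Y)
r = 264.07 / (16.38 * 16.36)
r = 264.07 / 267.9768
r = 0.9854

0.9854


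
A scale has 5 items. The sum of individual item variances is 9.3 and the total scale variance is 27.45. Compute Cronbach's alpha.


alpha = (k/(k-1)) * (1 - sum(si^2)/s_total^2)
= (5/4) * (1 - 9.3/27.45)
alpha = 0.8265

0.8265


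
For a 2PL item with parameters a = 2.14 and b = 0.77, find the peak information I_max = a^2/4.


For 2PL, max info at theta = b = 0.77
I_max = a^2 / 4 = 2.14^2 / 4
= 4.5796 / 4
I_max = 1.1449

1.1449


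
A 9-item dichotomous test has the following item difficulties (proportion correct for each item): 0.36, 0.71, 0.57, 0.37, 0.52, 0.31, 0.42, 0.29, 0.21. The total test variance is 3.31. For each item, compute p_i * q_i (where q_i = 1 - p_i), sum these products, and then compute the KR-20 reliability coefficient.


For each item, compute p_i * q_i:
  Item 1: 0.36 * 0.64 = 0.2304
  Item 2: 0.71 * 0.29 = 0.2059
  Item 3: 0.57 * 0.43 = 0.2451
  Item 4: 0.37 * 0.63 = 0.2331
  Item 5: 0.52 * 0.48 = 0.2496
  Item 6: 0.31 * 0.69 = 0.2139
  Item 7: 0.42 * 0.58 = 0.2436
  Item 8: 0.29 * 0.71 = 0.2059
  Item 9: 0.21 * 0.79 = 0.1659
Sum(p_i * q_i) = 0.2304 + 0.2059 + 0.2451 + 0.2331 + 0.2496 + 0.2139 + 0.2436 + 0.2059 + 0.1659 = 1.9934
KR-20 = (k/(k-1)) * (1 - Sum(p_i*q_i) / Var_total)
= (9/8) * (1 - 1.9934/3.31)
= 1.125 * 0.3978
KR-20 = 0.4475

0.4475


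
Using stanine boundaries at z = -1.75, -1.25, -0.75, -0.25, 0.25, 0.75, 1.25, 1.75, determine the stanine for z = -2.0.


Stanine boundaries: [-1.75, -1.25, -0.75, -0.25, 0.25, 0.75, 1.25, 1.75]
z = -2.0
Check each boundary:
  z < -1.75
  z < -1.25
  z < -0.75
  z < -0.25
  z < 0.25
  z < 0.75
  z < 1.25
  z < 1.75
Highest qualifying boundary gives stanine = 1

1


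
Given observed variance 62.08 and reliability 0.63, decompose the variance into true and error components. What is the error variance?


var_true = rxx * var_obs = 0.63 * 62.08 = 39.1104
var_error = var_obs - var_true
var_error = 62.08 - 39.1104
var_error = 22.9696

22.9696


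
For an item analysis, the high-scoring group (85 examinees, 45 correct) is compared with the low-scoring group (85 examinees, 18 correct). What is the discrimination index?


p_upper = 45/85 = 0.5294
p_lower = 18/85 = 0.2118
D = 0.5294 - 0.2118 = 0.3176

0.3176


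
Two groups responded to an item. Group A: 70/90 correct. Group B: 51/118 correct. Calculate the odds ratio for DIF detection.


Odds_A = 70/20 = 3.5
Odds_B = 51/67 = 0.7612
OR = Odds_A / Odds_B = 3.5 / 0.7612
Exactly, OR = (70 * 67) / (20 * 51) = 4690 / 1020
OR = 4.598

4.598


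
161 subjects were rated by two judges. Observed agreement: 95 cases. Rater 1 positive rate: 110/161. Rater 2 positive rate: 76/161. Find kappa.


P_o = 95/161 = 0.590062
P_e = (110*76 + 51*85) / 25921 = 0.489757
kappa = (P_o - P_e) / (1 - P_e)
kappa = (0.590062 - 0.489757) / (1 - 0.489757)
kappa = 0.1966

0.1966


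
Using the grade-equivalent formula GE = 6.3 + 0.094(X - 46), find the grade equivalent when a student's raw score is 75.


raw - median = 75 - 46 = 29
slope * diff = 0.094 * 29 = 2.726
GE = 6.3 + 2.726
GE = 9.026

9.026


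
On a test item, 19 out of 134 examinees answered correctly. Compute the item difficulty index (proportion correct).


Item difficulty p = number correct / total examinees
p = 19 / 134
p = 0.1418

0.1418


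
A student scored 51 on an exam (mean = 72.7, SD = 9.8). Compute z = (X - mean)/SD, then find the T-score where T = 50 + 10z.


z = (X - mean) / SD = (51 - 72.7) / 9.8
z = -21.7 / 9.8
z = -2.2143
T-score = T = 50 + 10z
Carry z at full precision (z = -21.7 / 9.8) into the conversion:
T-score = 50 + 10 * (-21.7 / 9.8) = 50 + -217 / 9.8
T-score = 50 + -22.1429
T-score = 27.8571

27.8571


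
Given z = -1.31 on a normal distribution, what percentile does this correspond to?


CDF(z) = 0.5 * (1 + erf(z/sqrt(2)))
erf(-0.9263) = -0.8098
CDF = 0.0951
Percentile rank = 0.0951 * 100 = 9.51

9.51


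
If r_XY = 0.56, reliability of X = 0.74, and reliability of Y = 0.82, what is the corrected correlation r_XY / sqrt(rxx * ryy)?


r_corrected = rxy / sqrt(rxx * ryy)
= 0.56 / sqrt(0.74 * 0.82)
= 0.56 / sqrt(0.6068)
= 0.56 / 0.778974
r_corrected = 0.7189

0.7189


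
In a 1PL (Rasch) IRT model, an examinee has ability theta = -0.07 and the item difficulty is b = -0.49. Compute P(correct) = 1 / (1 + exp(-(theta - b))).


theta - b = -0.07 - -0.49 = 0.42
exp(-(theta - b)) = exp(-0.42) = 0.657
P = 1 / (1 + 0.657)
P = 0.6035

0.6035


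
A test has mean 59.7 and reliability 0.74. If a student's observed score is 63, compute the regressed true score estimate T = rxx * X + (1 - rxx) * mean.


T_est = rxx * X + (1 - rxx) * mean
T_est = 0.74 * 63 + 0.26 * 59.7
T_est = 46.62 + 15.522
T_est = 62.142

62.142


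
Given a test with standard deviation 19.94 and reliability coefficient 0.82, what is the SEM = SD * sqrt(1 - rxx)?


SEM = SD * sqrt(1 - rxx)
SEM = 19.94 * sqrt(1 - 0.82)
SEM = 19.94 * sqrt(0.18) = 19.94 * 0.424264
SEM = 8.4598

8.4598


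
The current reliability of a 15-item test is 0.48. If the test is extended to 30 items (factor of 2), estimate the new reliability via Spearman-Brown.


r_new = (n * rxx) / (1 + (n-1) * rxx)
r_new = (2 * 0.48) / (1 + 1 * 0.48)
r_new = 0.96 / 1.48
r_new = 0.6486

0.6486


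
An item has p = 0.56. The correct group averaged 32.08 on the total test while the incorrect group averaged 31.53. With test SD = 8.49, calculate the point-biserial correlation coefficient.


q = 1 - p = 0.44
rpb = ((M1 - M0) / SD) * sqrt(p * q)
rpb = ((32.08 - 31.53) / 8.49) * sqrt(0.56 * 0.44)
rpb = 0.0322

0.0322


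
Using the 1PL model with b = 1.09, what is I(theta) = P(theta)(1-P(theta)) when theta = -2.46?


P = 1/(1+exp(-(-2.46-1.09))) = 0.0279
I = P*(1-P) = 0.0279 * 0.9721
I = 0.0271

0.0271


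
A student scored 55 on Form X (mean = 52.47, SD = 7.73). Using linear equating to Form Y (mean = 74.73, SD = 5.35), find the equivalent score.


slope = SD_Y / SD_X = 5.35 / 7.73 ~ 0.6921
intercept = mean_Y - slope * mean_X = 74.73 - (5.35 / 7.73) * 52.47 ~ 38.4151
Y = slope * X + intercept. To avoid rounding drift from the rounded slope/intercept, evaluate the equivalent form Y = mean_Y + SD_Y * (X - mean_X) / SD_X at full precision:
Y = 74.73 + 5.35 * (55 - 52.47) / 7.73
Y = 74.73 + 5.35 * 2.53 / 7.73
Y = 74.73 + 13.5355 / 7.73
Y = 74.73 + 1.751
Y = 76.481

76.481


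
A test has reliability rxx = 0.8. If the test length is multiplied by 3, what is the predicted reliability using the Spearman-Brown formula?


r_new = (n * rxx) / (1 + (n-1) * rxx)
r_new = (3 * 0.8) / (1 + 2 * 0.8)
r_new = 2.4 / 2.6
r_new = 0.9231

0.9231


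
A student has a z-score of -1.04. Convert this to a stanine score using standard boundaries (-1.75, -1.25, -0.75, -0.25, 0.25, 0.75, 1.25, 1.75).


Stanine boundaries: [-1.75, -1.25, -0.75, -0.25, 0.25, 0.75, 1.25, 1.75]
z = -1.04
Check each boundary:
  z >= -1.75 -> could be stanine 2
  z >= -1.25 -> could be stanine 3
  z < -0.75
  z < -0.25
  z < 0.25
  z < 0.75
  z < 1.25
  z < 1.75
Highest qualifying boundary gives stanine = 3

3


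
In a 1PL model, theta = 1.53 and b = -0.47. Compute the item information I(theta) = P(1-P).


P = 1/(1+exp(-(1.53--0.47))) = 0.8808
I = P*(1-P) = 0.8808 * 0.1192
I = 0.105

0.105


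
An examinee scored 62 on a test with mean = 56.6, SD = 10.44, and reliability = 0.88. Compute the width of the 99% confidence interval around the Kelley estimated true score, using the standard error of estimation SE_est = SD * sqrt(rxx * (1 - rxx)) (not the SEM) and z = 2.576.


True score estimate = 0.88*62 + 0.12*56.6 = 61.352
SE_est = SD * sqrt(rxx * (1 - rxx)) = 10.44 * sqrt(0.88 * 0.12) = 10.44 * sqrt(0.1056) = 3.392598
CI = T_est +/- z * SE_est, so width = 2 * z * SE_est = 2 * 2.576 * 3.392598
Width = 17.4787

17.4787


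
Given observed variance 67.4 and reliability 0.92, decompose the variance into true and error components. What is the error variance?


var_true = rxx * var_obs = 0.92 * 67.4 = 62.008
var_error = var_obs - var_true
var_error = 67.4 - 62.008
var_error = 5.392

5.392


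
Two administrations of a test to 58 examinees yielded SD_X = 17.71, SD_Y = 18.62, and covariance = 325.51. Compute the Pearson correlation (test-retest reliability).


r = cov(X,Y) / (SD_X * SD_Y)
r = 325.51 / (17.71 * 18.62)
r = 325.51 / 329.7602
r = 0.9871

0.9871


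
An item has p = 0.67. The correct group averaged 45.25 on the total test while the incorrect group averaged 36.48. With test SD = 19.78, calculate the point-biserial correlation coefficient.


q = 1 - p = 0.33
rpb = ((M1 - M0) / SD) * sqrt(p * q)
rpb = ((45.25 - 36.48) / 19.78) * sqrt(0.67 * 0.33)
rpb = 0.2085

0.2085


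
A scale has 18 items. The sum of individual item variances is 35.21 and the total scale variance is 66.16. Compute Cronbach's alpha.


alpha = (k/(k-1)) * (1 - sum(si^2)/s_total^2)
= (18/17) * (1 - 35.21/66.16)
alpha = 0.4953

0.4953


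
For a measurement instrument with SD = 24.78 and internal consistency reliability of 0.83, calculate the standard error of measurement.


SEM = SD * sqrt(1 - rxx)
SEM = 24.78 * sqrt(1 - 0.83)
SEM = 24.78 * sqrt(0.17) = 24.78 * 0.412311
SEM = 10.2171

10.2171


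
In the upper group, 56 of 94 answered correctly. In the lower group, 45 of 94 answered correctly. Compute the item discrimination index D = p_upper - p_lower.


p_upper = 56/94 = 0.5957
p_lower = 45/94 = 0.4787
D = 0.5957 - 0.4787 = 0.117

0.117


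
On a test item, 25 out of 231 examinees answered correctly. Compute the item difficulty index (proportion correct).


Item difficulty p = number correct / total examinees
p = 25 / 231
p = 0.1082

0.1082


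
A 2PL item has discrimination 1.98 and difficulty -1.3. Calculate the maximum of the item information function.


For 2PL, max info at theta = b = -1.3
I_max = a^2 / 4 = 1.98^2 / 4
= 3.9204 / 4
I_max = 0.9801

0.9801


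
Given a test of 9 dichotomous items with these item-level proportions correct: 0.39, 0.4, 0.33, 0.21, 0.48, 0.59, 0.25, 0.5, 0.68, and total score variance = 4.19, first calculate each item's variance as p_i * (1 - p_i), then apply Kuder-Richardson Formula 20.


For each item, compute p_i * q_i:
  Item 1: 0.39 * 0.61 = 0.2379
  Item 2: 0.4 * 0.6 = 0.24
  Item 3: 0.33 * 0.67 = 0.2211
  Item 4: 0.21 * 0.79 = 0.1659
  Item 5: 0.48 * 0.52 = 0.2496
  Item 6: 0.59 * 0.41 = 0.2419
  Item 7: 0.25 * 0.75 = 0.1875
  Item 8: 0.5 * 0.5 = 0.25
  Item 9: 0.68 * 0.32 = 0.2176
Sum(p_i * q_i) = 0.2379 + 0.24 + 0.2211 + 0.1659 + 0.2496 + 0.2419 + 0.1875 + 0.25 + 0.2176 = 2.0115
KR-20 = (k/(k-1)) * (1 - Sum(p_i*q_i) / Var_total)
= (9/8) * (1 - 2.0115/4.19)
= 1.125 * 0.5199
KR-20 = 0.5849

0.5849


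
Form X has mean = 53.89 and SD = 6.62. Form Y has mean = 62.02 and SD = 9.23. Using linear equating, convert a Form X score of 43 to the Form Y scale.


slope = SD_Y / SD_X = 9.23 / 6.62 ~ 1.3943
intercept = mean_Y - slope * mean_X = 62.02 - (9.23 / 6.62) * 53.89 ~ -13.1167
Y = slope * X + intercept. To avoid rounding drift from the rounded slope/intercept, evaluate the equivalent form Y = mean_Y + SD_Y * (X - mean_X) / SD_X at full precision:
Y = 62.02 + 9.23 * (43 - 53.89) / 6.62
Y = 62.02 - 9.23 * 10.89 / 6.62
Y = 62.02 - 100.5147 / 6.62
Y = 62.02 - 15.1835
Y = 46.8365

46.8365


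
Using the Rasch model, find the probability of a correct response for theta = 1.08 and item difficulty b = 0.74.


theta - b = 1.08 - 0.74 = 0.34
exp(-(theta - b)) = exp(-0.34) = 0.7118
P = 1 / (1 + 0.7118)
P = 0.5842

0.5842


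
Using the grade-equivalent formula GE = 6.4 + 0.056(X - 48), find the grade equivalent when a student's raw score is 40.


raw - median = 40 - 48 = -8
slope * diff = 0.056 * -8 = -0.448
GE = 6.4 + -0.448
GE = 5.952

5.952


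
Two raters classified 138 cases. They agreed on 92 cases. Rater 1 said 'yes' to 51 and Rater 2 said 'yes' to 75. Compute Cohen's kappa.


P_o = 92/138 = 0.666667
P_e = (51*75 + 87*63) / 19044 = 0.488658
kappa = (P_o - P_e) / (1 - P_e)
kappa = (0.666667 - 0.488658) / (1 - 0.488658)
kappa = 0.3481

0.3481


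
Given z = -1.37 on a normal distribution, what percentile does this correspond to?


CDF(z) = 0.5 * (1 + erf(z/sqrt(2)))
erf(-0.9687) = -0.8293
CDF = 0.0853
Percentile rank = 0.0853 * 100 = 8.53

8.53


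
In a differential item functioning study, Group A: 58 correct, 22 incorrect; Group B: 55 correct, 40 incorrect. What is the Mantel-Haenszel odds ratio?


Odds_A = 58/22 = 2.6364
Odds_B = 55/40 = 1.375
OR = Odds_A / Odds_B = 2.6364 / 1.375
Exactly, OR = (58 * 40) / (22 * 55) = 2320 / 1210
OR = 1.9174

1.9174


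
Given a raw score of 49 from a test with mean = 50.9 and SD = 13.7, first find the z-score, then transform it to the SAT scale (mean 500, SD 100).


z = (X - mean) / SD = (49 - 50.9) / 13.7
z = -1.9 / 13.7
z = -0.1387
SAT-scale = SAT = 500 + 100z
Carry z at full precision (z = -1.9 / 13.7) into the conversion:
SAT-scale = 500 + 100 * (-1.9 / 13.7) = 500 + -190 / 13.7
SAT-scale = 500 + -13.8686
SAT-scale = 486.1314

486.1314


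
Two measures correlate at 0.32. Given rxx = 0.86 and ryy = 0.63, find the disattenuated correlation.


r_corrected = rxy / sqrt(rxx * ryy)
= 0.32 / sqrt(0.86 * 0.63)
= 0.32 / sqrt(0.5418)
= 0.32 / 0.736071
r_corrected = 0.4347

0.4347


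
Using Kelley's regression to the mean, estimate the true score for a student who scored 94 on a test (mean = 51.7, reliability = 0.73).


T_est = rxx * X + (1 - rxx) * mean
T_est = 0.73 * 94 + 0.27 * 51.7
T_est = 68.62 + 13.959
T_est = 82.579

82.579


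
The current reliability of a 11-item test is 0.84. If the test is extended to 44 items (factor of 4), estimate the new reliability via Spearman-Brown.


r_new = (n * rxx) / (1 + (n-1) * rxx)
r_new = (4 * 0.84) / (1 + 3 * 0.84)
r_new = 3.36 / 3.52
r_new = 0.9545

0.9545


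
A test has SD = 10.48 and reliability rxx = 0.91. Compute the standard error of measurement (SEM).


SEM = SD * sqrt(1 - rxx)
SEM = 10.48 * sqrt(1 - 0.91)
SEM = 10.48 * sqrt(0.09) = 10.48 * 0.3
SEM = 3.144

3.144


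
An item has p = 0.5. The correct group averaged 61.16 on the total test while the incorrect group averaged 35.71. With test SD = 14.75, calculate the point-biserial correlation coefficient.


q = 1 - p = 0.5
rpb = ((M1 - M0) / SD) * sqrt(p * q)
rpb = ((61.16 - 35.71) / 14.75) * sqrt(0.5 * 0.5)
rpb = 0.8627

0.8627


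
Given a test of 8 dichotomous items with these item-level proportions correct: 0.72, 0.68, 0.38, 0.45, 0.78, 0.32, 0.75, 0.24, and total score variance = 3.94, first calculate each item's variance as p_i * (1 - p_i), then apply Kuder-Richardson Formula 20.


For each item, compute p_i * q_i:
  Item 1: 0.72 * 0.28 = 0.2016
  Item 2: 0.68 * 0.32 = 0.2176
  Item 3: 0.38 * 0.62 = 0.2356
  Item 4: 0.45 * 0.55 = 0.2475
  Item 5: 0.78 * 0.22 = 0.1716
  Item 6: 0.32 * 0.68 = 0.2176
  Item 7: 0.75 * 0.25 = 0.1875
  Item 8: 0.24 * 0.76 = 0.1824
Sum(p_i * q_i) = 0.2016 + 0.2176 + 0.2356 + 0.2475 + 0.1716 + 0.2176 + 0.1875 + 0.1824 = 1.6614
KR-20 = (k/(k-1)) * (1 - Sum(p_i*q_i) / Var_total)
= (8/7) * (1 - 1.6614/3.94)
= 1.1429 * 0.5783
KR-20 = 0.6609

0.6609


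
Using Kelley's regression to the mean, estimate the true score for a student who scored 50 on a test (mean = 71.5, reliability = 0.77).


T_est = rxx * X + (1 - rxx) * mean
T_est = 0.77 * 50 + 0.23 * 71.5
T_est = 38.5 + 16.445
T_est = 54.945

54.945


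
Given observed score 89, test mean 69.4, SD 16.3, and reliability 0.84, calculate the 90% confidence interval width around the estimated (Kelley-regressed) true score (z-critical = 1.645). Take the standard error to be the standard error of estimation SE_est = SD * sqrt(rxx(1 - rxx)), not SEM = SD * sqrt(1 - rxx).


True score estimate = 0.84*89 + 0.16*69.4 = 85.864
SE_est = SD * sqrt(rxx * (1 - rxx)) = 16.3 * sqrt(0.84 * 0.16) = 16.3 * sqrt(0.1344) = 5.975679
CI = T_est +/- z * SE_est, so width = 2 * z * SE_est = 2 * 1.645 * 5.975679
Width = 19.66

19.66


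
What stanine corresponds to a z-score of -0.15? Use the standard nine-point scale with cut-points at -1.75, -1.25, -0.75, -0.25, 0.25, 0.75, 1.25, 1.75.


Stanine boundaries: [-1.75, -1.25, -0.75, -0.25, 0.25, 0.75, 1.25, 1.75]
z = -0.15
Check each boundary:
  z >= -1.75 -> could be stanine 2
  z >= -1.25 -> could be stanine 3
  z >= -0.75 -> could be stanine 4
  z >= -0.25 -> could be stanine 5
  z < 0.25
  z < 0.75
  z < 1.25
  z < 1.75
Highest qualifying boundary gives stanine = 5

5


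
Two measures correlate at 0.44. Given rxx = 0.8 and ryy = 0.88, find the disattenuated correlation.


r_corrected = rxy / sqrt(rxx * ryy)
= 0.44 / sqrt(0.8 * 0.88)
= 0.44 / sqrt(0.704)
= 0.44 / 0.839047
r_corrected = 0.5244

0.5244


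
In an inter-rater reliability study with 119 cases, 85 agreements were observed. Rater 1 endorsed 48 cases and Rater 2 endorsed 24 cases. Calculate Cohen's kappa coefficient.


P_o = 85/119 = 0.714286
P_e = (48*24 + 71*95) / 14161 = 0.557658
kappa = (P_o - P_e) / (1 - P_e)
kappa = (0.714286 - 0.557658) / (1 - 0.557658)
kappa = 0.3541

0.3541


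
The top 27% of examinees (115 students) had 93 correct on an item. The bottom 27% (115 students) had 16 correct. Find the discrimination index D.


p_upper = 93/115 = 0.8087
p_lower = 16/115 = 0.1391
D = 0.8087 - 0.1391 = 0.6696

0.6696


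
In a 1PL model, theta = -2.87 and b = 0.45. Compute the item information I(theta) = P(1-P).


P = 1/(1+exp(-(-2.87-0.45))) = 0.0349
I = P*(1-P) = 0.0349 * 0.9651
I = 0.0337

0.0337
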